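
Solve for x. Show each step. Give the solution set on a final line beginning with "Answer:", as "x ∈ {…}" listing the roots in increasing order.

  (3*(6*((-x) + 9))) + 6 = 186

Step 1. [(3*(6*((-x) + 9))) + 6 = 186] 6 comes off first (subtract 6). So sub: 3*(6*((-x) + 9)) = 180.
Step 2. [3*(6*((-x) + 9)) = 180] divide by the outer 3, so div: 6*((-x) + 9) = 60.
Step 3. [6*((-x) + 9) = 60] divide by the outer 6. So div: (-x) + 9 = 10.
Step 4. [(-x) + 9 = 10] +9 is outermost — subtract 9 both sides ⇒ sub: -x = 1.
Step 5. [-x = 1] flip signs both sides. So neg: x = -1.

Answer: x ∈ {-1}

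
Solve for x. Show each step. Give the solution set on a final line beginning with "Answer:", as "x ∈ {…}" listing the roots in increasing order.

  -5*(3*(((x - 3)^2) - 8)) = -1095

Step 1. [-5*(3*(((x - 3)^2) - 8)) = -1095] divide by the outer -5. So div: 3*(((x - 3)^2) - 8) = 219.
Step 2. [3*(((x - 3)^2) - 8) = 219] 3·(inner) — divide through by 3 ⇒ div: ((x - 3)^2) - 8 = 73.
Step 3. [((x - 3)^2) - 8 = 73] 8 comes off first (add 8), so sub: (x - 3)^2 = 81.
Step 4. [(x - 3)^2 = 81] LHS squared, RHS 81 ≥ 0: apply √ (±) ⇒ sqrt: x - 3 = 9 or -9.
Step 5. [x - 3 = 9 or -9] -3 is outermost — add 3 both sides. So sub: x = 12 or -6.

Answer: x ∈ {-6, 12}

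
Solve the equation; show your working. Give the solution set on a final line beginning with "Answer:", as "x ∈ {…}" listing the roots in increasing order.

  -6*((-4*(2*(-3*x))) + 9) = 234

Step 1. [-6*((-4*(2*(-3*x))) + 9) = 234] -6 out front; divide by -6. So div: (-4*(2*(-3*x))) + 9 = -39.
Step 2. [(-4*(2*(-3*x))) + 9 = -39] 9 comes off first (subtract 9) ⇒ sub: -4*(2*(-3*x)) = -48.
Step 3. [-4*(2*(-3*x)) = -48] divide by the outer -4 ⇒ div: 2*(-3*x) = 12.
Step 4. [2*(-3*x) = 12] leading coefficient 2: divide by 2, so div: -3*x = 6.
Step 5. [-3*x = 6] divide by the outer -3. So div: x = -2.

Answer: x ∈ {-2}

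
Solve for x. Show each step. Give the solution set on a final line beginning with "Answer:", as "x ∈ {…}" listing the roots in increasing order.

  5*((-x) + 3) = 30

Step 1. [5*((-x) + 3) = 30] 5 out front; divide by 5. So div: (-x) + 3 = 6.
Step 2. [(-x) + 3 = 6] subtract 3: x sits inside (… + 3), so sub: -x = 3.
Step 3. [-x = 3] flip signs both sides, so neg: x = -3.

Answer: x ∈ {-3}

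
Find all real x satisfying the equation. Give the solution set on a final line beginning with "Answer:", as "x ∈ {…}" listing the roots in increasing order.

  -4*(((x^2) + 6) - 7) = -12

Step 1. [-4*(((x^2) + 6) - 7) = -12] -4 out front; divide by -4 ⇒ div: ((x^2) + 6) - 7 = 3.
Step 2. [((x^2) + 6) - 7 = 3] 7 comes off first (add 7) ⇒ sub: (x^2) + 6 = 10.
Step 3. [(x^2) + 6 = 10] peel the +6: subtract 6 from each side, so sub: x^2 = 4.
Step 4. [x^2 = 4] √ both sides: 4 ≥ 0 gives two branches. So sqrt: x = 2 or -2.

Answer: x ∈ {-2, 2}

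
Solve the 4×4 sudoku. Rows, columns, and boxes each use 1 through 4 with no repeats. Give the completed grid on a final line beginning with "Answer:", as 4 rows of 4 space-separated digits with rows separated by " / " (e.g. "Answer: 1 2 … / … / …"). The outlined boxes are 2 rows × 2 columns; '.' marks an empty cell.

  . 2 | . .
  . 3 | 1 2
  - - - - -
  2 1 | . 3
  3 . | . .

Step 1. [r1c4∈{4}] only 4 remains possible at r1c4. So r1c4=4.
Step 2. [r4c3∈{2,4}] r4c3 is the only open cell in row 4 admitting 2, so r4c3=2.
Step 3. [r4c4∈{1}] r4c4 is down to just 1. So r4c4=1.
Step 4. [r4c2∈{4}] nothing but 4 survives at r4c2 ⇒ r4c2=4.
Step 5. [r1c1∈{1}] r1c1's peers cover all but 1. So r1c1=1.
Step 6. [r3c3∈{4}] nothing but 4 survives at r3c3 ⇒ r3c3=4.
Step 7. [r2c1∈{4}] r2c1 has the single candidate 4. So r2c1=4.
Step 8. [r1c3∈{3}] r1c3 has the single candidate 3. So r1c3=3.

Answer: 1 2 3 4 / 4 3 1 2 / 2 1 4 3 / 3 4 2 1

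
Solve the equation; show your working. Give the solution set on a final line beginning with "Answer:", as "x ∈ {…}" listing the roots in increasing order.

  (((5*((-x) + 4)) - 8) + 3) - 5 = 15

Step 1. [(((5*((-x) + 4)) - 8) + 3) - 5 = 15] 5 comes off first (add 5), so sub: ((5*((-x) + 4)) - 8) + 3 = 20.
Step 2. [((5*((-x) + 4)) - 8) + 3 = 20] +3 is outermost — subtract 3 both sides ⇒ sub: (5*((-x) + 4)) - 8 = 17.
Step 3. [(5*((-x) + 4)) - 8 = 17] peel the -8: add 8 from each side. So sub: 5*((-x) + 4) = 25.
Step 4. [5*((-x) + 4) = 25] 5·(inner) — divide through by 5, so div: (-x) + 4 = 5.
Step 5. [(-x) + 4 = 5] subtract 4: x sits inside (… + 4). So sub: -x = 1.
Step 6. [-x = 1] flip signs both sides, so neg: x = -1.

Answer: x ∈ {-1}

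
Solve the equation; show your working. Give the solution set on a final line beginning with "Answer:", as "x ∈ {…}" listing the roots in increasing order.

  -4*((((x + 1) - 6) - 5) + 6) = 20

Step 1. [-4*((((x + 1) - 6) - 5) + 6) = 20] divide by the outer -4 ⇒ div: (((x + 1) - 6) - 5) + 6 = -5.
Step 2. [(((x + 1) - 6) - 5) + 6 = -5] +6 is outermost — subtract 6 both sides, so sub: ((x + 1) - 6) - 5 = -11.
Step 3. [((x + 1) - 6) - 5 = -11] 5 comes off first (add 5). So sub: (x + 1) - 6 = -6.
Step 4. [(x + 1) - 6 = -6] -6 is outermost — add 6 both sides, so sub: x + 1 = 0.
Step 5. [x + 1 = 0] peel the +1: subtract 1 from each side, so sub: x = -1.

Answer: x ∈ {-1}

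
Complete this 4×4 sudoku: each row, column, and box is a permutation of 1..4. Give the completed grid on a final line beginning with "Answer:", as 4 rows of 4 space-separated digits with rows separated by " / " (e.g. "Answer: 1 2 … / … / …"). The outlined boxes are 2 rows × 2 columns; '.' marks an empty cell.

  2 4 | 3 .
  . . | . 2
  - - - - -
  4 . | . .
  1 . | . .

Step 1. [r1c4∈{1}] r1c4 is down to just 1, so r1c4=1.
Step 2. [r4c4∈{3,4}] in col 4, 4 fits only at r4c4, so r4c4=4.
Step 3. [r4c2∈{2,3}] r4c2 is the only open cell in row 4 admitting 3 ⇒ r4c2=3.
Step 4. [r4c3∈{2}] r4c3 has the single candidate 2. So r4c3=2.
Step 5. [r3c2∈{2}] r3c2 is down to just 2. So r3c2=2.
Step 6. [r2c3∈{4}] only 4 remains possible at r2c3, so r2c3=4.
Step 7. [r3c3∈{1}] r3c3's peers cover all but 1. So r3c3=1.
Step 8. [r3c4∈{3}] r3c4 is down to just 3, so r3c4=3.
Step 9. [r2c1∈{3}] only 3 remains possible at r2c1, so r2c1=3.
Step 10. [r2c2∈{1}] r2c2's peers cover all but 1 ⇒ r2c2=1.

Answer: 2 4 3 1 / 3 1 4 2 / 4 2 1 3 / 1 3 2 4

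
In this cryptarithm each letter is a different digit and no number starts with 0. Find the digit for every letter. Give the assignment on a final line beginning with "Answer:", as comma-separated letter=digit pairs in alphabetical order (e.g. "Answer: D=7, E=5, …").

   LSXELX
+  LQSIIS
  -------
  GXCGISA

Step 1. [col 1: X + S ≡ A (mod 10)] several values work for S in column 1 (X + S ≡ A (mod 10), carry-in 0); try S=4 ⇒ S=4.
Step 2. [col 1: X + S ≡ A (mod 10)] several values work for A in column 1 (X + S ≡ A (mod 10), carry-in 0); try A=0 ⇒ A=0.
Step 3. [G] G is the leading digit of a 7-digit sum of two 6-digit numbers; the final carry is exactly 1 ⇒ G=1.
Step 4. [col 1: X + S ≡ A (mod 10)] column 1: given S=4, A=0, carry-in 0, and digits 0,1,4 already taken and all letters distinct, X+S≡A (mod 10) forces X=6. So X=6.
Step 5. [col 2: L + I ≡ S (mod 10)] no forcing yet in column 2 (carry-in 1); L=8 is free and consistent — try it ⇒ L=8.
Step 6. [col 2: L + I ≡ S (mod 10)] column 2 reads L+I+carry(1)=S with L=8, S=4; with digits 0,1,4,6,8 already taken and all letters distinct, the only value for I is 5. So I=5.
Step 7. [col 3: E + I ≡ I (mod 10)] in column 3 we have E+I≡I with carry-in 1; given I=5 and digits 0,1,4,5,6,8 already taken and all letters distinct, that pins E to 9. So E=9.
Step 8. [col 5: S + Q ≡ C (mod 10)] Q=2 is one option consistent with column 5 (S + Q ≡ C (mod 10), carry-in 1) — take it ⇒ Q=2.
Step 9. [col 5: S + Q ≡ C (mod 10)] column 5: given S=4, Q=2, carry-in 1, and digits 0,1,2,4,5,6,8,9 already taken and all letters distinct, S+Q≡C (mod 10) forces C=7 ⇒ C=7.

Answer: A=0, C=7, E=9, G=1, I=5, L=8, Q=2, S=4, X=6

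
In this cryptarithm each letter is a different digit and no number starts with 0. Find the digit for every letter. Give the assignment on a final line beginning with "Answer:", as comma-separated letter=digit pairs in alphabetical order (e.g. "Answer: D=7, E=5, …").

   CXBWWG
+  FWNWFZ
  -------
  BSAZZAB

Step 1. [col 1: G + Z ≡ B (mod 10)] several values work for Z in column 1 (G + Z ≡ B (mod 10), carry-in 0); try Z=9, so Z=9.
Step 2. [col 1: G + Z ≡ B (mod 10)] G=2 is one option consistent with column 1 (G + Z ≡ B (mod 10), carry-in 0) — take it. So G=2.
Step 3. [col 1: G + Z ≡ B (mod 10)] column 1: given G=2, Z=9, carry-in 0, and digits 2,9 already taken and all letters distinct, G+Z≡B (mod 10) forces B=1 ⇒ B=1.
Step 4. [col 2: W + F ≡ A (mod 10)] no forcing yet in column 2 (carry-in 1); F=5 is free and consistent — try it ⇒ F=5.
Step 5. [col 2: W + F ≡ A (mod 10)] column 2 (W + F ≡ A (mod 10), carry-in 1) doesn't pin A yet; pick A=0 and continue, so A=0.
Step 6. [col 2: W + F ≡ A (mod 10)] in column 2 we have W+F≡A with carry-in 1; given F=5, A=0 and digits 0,1,2,5,9 already taken and all letters distinct, that pins W to 4, so W=4.
Step 7. [col 4: B + N ≡ Z (mod 10)] column 4: given B=1, Z=9, carry-in 0, and digits 0,1,2,4,5,9 already taken and all letters distinct, B+N≡Z (mod 10) forces N=8. So N=8.
Step 8. [col 5: X + W ≡ A (mod 10)] from column 5 (W=4, A=0, carry-in 0, digits 0,1,2,4,5,8,9 already taken and all letters distinct): X must equal 6, so X=6.
Step 9. [col 6: C + F ≡ S (mod 10)] column 6 reads C+F+carry(1)=S with F=5; with digits 0,1,2,4,5,6,8,9 already taken and all letters distinct, the only value for S is 3, so S=3.
Step 10. [col 6: C + F ≡ S (mod 10)] from column 6 (F=5, S=3, carry-in 1, digits 0,1,2,3,4,5,6,8,9 already taken and all letters distinct): C must equal 7. So C=7.

Answer: A=0, B=1, C=7, F=5, G=2, N=8, S=3, W=4, X=6, Z=9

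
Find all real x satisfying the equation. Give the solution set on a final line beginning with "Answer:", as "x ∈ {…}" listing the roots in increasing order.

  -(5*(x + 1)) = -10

Step 1. [-(5*(x + 1)) = -10] leading − — multiply by −1, so neg: 5*(x + 1) = 10.
Step 2. [5*(x + 1) = 10] LHS = 5·(…); ÷5 both sides, so div: x + 1 = 2.
Step 3. [x + 1 = 2] subtract 1: x sits inside (… + 1) ⇒ sub: x = 1.

Answer: x ∈ {1}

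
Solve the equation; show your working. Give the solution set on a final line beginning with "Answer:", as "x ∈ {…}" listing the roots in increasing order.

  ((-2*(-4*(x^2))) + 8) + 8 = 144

Step 1. [((-2*(-4*(x^2))) + 8) + 8 = 144] peel the +8: subtract 8 from each side, so sub: (-2*(-4*(x^2))) + 8 = 136.
Step 2. [(-2*(-4*(x^2))) + 8 = 136] -2 divides every term; factor it out ⇒ factor: (-4*(x^2)) - 4 = -68.
Step 3. [(-4*(x^2)) - 4 = -68] common factor -4 (LHS and -68) — divide through. So factor: (x^2) + 1 = 17.
Step 4. [(x^2) + 1 = 17] subtract 1: x sits inside (… + 1). So sub: x^2 = 16.
Step 5. [x^2 = 16] √ both sides: 16 ≥ 0 gives two branches. So sqrt: x = 4 or -4.

Answer: x ∈ {-4, 4}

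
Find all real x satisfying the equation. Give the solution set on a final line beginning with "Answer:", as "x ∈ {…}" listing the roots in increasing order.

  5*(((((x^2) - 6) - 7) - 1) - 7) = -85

Step 1. [5*(((((x^2) - 6) - 7) - 1) - 7) = -85] divide by the outer 5. So div: ((((x^2) - 6) - 7) - 1) - 7 = -17.
Step 2. [((((x^2) - 6) - 7) - 1) - 7 = -17] add 7: x sits inside (… - 7) ⇒ sub: (((x^2) - 6) - 7) - 1 = -10.
Step 3. [(((x^2) - 6) - 7) - 1 = -10] peel the -1: add 1 from each side ⇒ sub: ((x^2) - 6) - 7 = -9.
Step 4. [((x^2) - 6) - 7 = -9] peel the -7: add 7 from each side ⇒ sub: (x^2) - 6 = -2.
Step 5. [(x^2) - 6 = -2] add 6: x sits inside (… - 6) ⇒ sub: x^2 = 4.
Step 6. [x^2 = 4] √ both sides: 4 ≥ 0 gives two branches, so sqrt: x = 2 or -2.

Answer: x ∈ {-2, 2}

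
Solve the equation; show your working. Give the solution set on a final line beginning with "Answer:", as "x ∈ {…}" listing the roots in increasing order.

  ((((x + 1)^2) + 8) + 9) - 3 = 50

Step 1. [((((x + 1)^2) + 8) + 9) - 3 = 50] -3 is outermost — add 3 both sides. So sub: (((x + 1)^2) + 8) + 9 = 53.
Step 2. [(((x + 1)^2) + 8) + 9 = 53] the outer +9 inverts by subtracting 9. So sub: ((x + 1)^2) + 8 = 44.
Step 3. [((x + 1)^2) + 8 = 44] 8 comes off first (subtract 8), so sub: (x + 1)^2 = 36.
Step 4. [(x + 1)^2 = 36] √ both sides: 36 ≥ 0 gives two branches ⇒ sqrt: x + 1 = 6 or -6.
Step 5. [x + 1 = 6 or -6] peel the +1: subtract 1 from each side. So sub: x = 5 or -7.

Answer: x ∈ {-7, 5}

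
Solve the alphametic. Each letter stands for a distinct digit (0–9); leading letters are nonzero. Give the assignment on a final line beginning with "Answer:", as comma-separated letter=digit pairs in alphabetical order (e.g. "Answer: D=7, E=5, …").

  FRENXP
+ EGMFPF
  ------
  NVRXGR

Step 1. [col 1: P + F ≡ R (mod 10)] no forcing yet in column 1 (carry-in 0); R=5 is free and consistent — try it ⇒ R=5.
Step 2. [col 1: P + F ≡ R (mod 10)] no forcing yet in column 1 (carry-in 0); P=3 is free and consistent — try it, so P=3.
Step 3. [col 1: P + F ≡ R (mod 10)] in column 1 we have P+F≡R with carry-in 0; given P=3, R=5 and digits 3,5 already taken and all letters distinct, that pins F to 2 ⇒ F=2.
Step 4. [col 2: X + P ≡ G (mod 10)] several values work for G in column 2 (X + P ≡ G (mod 10), carry-in 0); try G=4 ⇒ G=4.
Step 5. [col 2: X + P ≡ G (mod 10)] from column 2 (P=3, G=4, carry-in 0, digits 2,3,4,5 already taken and all letters distinct): X must equal 1 ⇒ X=1.
Step 6. [col 3: N + F ≡ X (mod 10)] in column 3 we have N+F≡X with carry-in 0; given F=2, X=1 and digits 1,2,3,4,5 already taken and all letters distinct, that pins N to 9. So N=9.
Step 7. [col 4: E + M ≡ R (mod 10)] no forcing yet in column 4 (carry-in 1); M=8 is free and consistent — try it. So M=8.
Step 8. [col 4: E + M ≡ R (mod 10)] column 4 reads E+M+carry(1)=R with M=8, R=5; with digits 1,2,3,4,5,8,9 already taken and all letters distinct, the only value for E is 6. So E=6.
Step 9. [col 5: R + G ≡ V (mod 10)] from column 5 (R=5, G=4, carry-in 1, digits 1,2,3,4,5,6,8,9 already taken and all letters distinct): V must equal 0. So V=0.

Answer: E=6, F=2, G=4, M=8, N=9, P=3, R=5, V=0, X=1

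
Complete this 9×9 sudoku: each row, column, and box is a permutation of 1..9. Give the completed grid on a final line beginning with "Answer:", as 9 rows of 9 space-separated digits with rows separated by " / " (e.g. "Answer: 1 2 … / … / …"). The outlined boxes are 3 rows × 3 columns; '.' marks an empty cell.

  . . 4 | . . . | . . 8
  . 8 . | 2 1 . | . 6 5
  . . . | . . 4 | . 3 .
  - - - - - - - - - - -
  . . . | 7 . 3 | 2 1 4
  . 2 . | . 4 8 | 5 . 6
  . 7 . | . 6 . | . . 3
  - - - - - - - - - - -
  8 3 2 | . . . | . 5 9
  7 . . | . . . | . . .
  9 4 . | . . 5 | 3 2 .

Step 1. [r8c9∈{1}] nothing but 1 survives at r8c9. So r8c9=1.
Step 2. [r7c5∈{7}] nothing but 7 survives at r7c5. So r7c5=7.
Step 3. [r9c3∈{1,6}] 1 has one home in box 7: r9c3. So r9c3=1.
Step 4. [r9c4∈{6,8}] across row 9, 6 lands solely at r9c4, so r9c4=6.
Step 5. [r1c1∈{1,2,3,5,6}] 2 has one home in row 1: r1c1, so r1c1=2.
Step 6. [r8c8∈{4,8}] across col 8, 4 lands solely at r8c8. So r8c8=4.
Step 7. [r4c3∈{5,6,8,9}] 8 has one home in row 4: r4c3, so r4c3=8.
Step 8. [r8c5∈{2,3,8,9}] in col 5, 2 fits only at r8c5 ⇒ r8c5=2.
Step 9. [r8c6∈{9}] only 9 remains possible at r8c6. So r8c6=9.
Step 10. [r2c6∈{7}] r2c6's peers cover all but 7 ⇒ r2c6=7.
Step 11. [r3c3∈{5,6,7,9}] r3c3 is the only open cell in col 3 admitting 7, so r3c3=7.
Step 12. [r1c5∈{3,5,9}] in col 5, 3 fits only at r1c5. So r1c5=3.
Step 13. [r1c7∈{1,7,9}] across col 7, 7 lands solely at r1c7. So r1c7=7.
Step 14. [r1c8∈{9}] r1c8 has the single candidate 9, so r1c8=9.
Step 15. [r2c3∈{3,9}] across row 2, 9 lands solely at r2c3 ⇒ r2c3=9.
Step 16. [r6c3∈{5}] only 5 remains possible at r6c3. So r6c3=5.
Step 17. [r3c1∈{1,5,6}] 5 has one home in col 1: r3c1. So r3c1=5.
Step 18. [r3c2∈{1,6}] row 3 places 6 nowhere but r3c2, so r3c2=6.
Step 19. [r5c4∈{1,9}] r5c4 is the only open cell in row 5 admitting 9, so r5c4=9.
Step 20. [r8c7∈{6,8}] across box 9, 8 lands solely at r8c7, so r8c7=8.
Step 21. [r6c4∈{1}] r6c4 has the single candidate 1. So r6c4=1.
Step 22. [r3c4∈{8}] nothing but 8 survives at r3c4 ⇒ r3c4=8.
Step 23. [r5c3∈{3}] r5c3 has the single candidate 3, so r5c3=3.
Step 24. [r3c9∈{2}] nothing but 2 survives at r3c9. So r3c9=2.
Step 25. [r9c9∈{7}] r9c9's peers cover all but 7 ⇒ r9c9=7.
Step 26. [r2c7∈{4}] only 4 remains possible at r2c7 ⇒ r2c7=4.
Step 27. [r2c1∈{3}] only 3 remains possible at r2c1, so r2c1=3.
Step 28. [r4c5∈{5}] r4c5 is down to just 5, so r4c5=5.
Step 29. [r1c6∈{6}] r1c6's peers cover all but 6 ⇒ r1c6=6.
Step 30. [r3c7∈{1}] nothing but 1 survives at r3c7 ⇒ r3c7=1.
Step 31. [r5c1∈{1}] r5c1's peers cover all but 1 ⇒ r5c1=1.
Step 32. [r8c4∈{3}] only 3 remains possible at r8c4 ⇒ r8c4=3.
Step 33. [r6c6∈{2}] r6c6's peers cover all but 2, so r6c6=2.
Step 34. [r7c4∈{4}] only 4 remains possible at r7c4 ⇒ r7c4=4.
Step 35. [r6c7∈{9}] r6c7 is down to just 9. So r6c7=9.
Step 36. [r3c5∈{9}] r3c5 has the single candidate 9, so r3c5=9.
Step 37. [r7c6∈{1}] only 1 remains possible at r7c6, so r7c6=1.
Step 38. [r1c2∈{1}] r1c2 is down to just 1. So r1c2=1.
Step 39. [r7c7∈{6}] r7c7 is down to just 6 ⇒ r7c7=6.
Step 40. [r8c2∈{5}] nothing but 5 survives at r8c2, so r8c2=5.
Step 41. [r1c4∈{5}] r1c4's peers cover all but 5 ⇒ r1c4=5.
Step 42. [r5c8∈{7}] r5c8 is down to just 7. So r5c8=7.
Step 43. [r8c3∈{6}] r8c3 is down to just 6, so r8c3=6.
Step 44. [r9c5∈{8}] r9c5 has the single candidate 8 ⇒ r9c5=8.
Step 45. [r6c8∈{8}] only 8 remains possible at r6c8, so r6c8=8.
Step 46. [r4c1∈{6}] r4c1 is down to just 6. So r4c1=6.
Step 47. [r6c1∈{4}] only 4 remains possible at r6c1, so r6c1=4.
Step 48. [r4c2∈{9}] r4c2 has the single candidate 9 ⇒ r4c2=9.

Answer: 2 1 4 5 3 6 7 9 8 / 3 8 9 2 1 7 4 6 5 / 5 6 7 8 9 4 1 3 2 / 6 9 8 7 5 3 2 1 4 / 1 2 3 9 4 8 5 7 6 / 4 7 5 1 6 2 9 8 3 / 8 3 2 4 7 1 6 5 9 / 7 5 6 3 2 9 8 4 1 / 9 4 1 6 8 5 3 2 7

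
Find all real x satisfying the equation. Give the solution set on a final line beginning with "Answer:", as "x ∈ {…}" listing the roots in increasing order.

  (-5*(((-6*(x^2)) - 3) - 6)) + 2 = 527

Step 1. [(-5*(((-6*(x^2)) - 3) - 6)) + 2 = 527] subtract 2: x sits inside (… + 2). So sub: -5*(((-6*(x^2)) - 3) - 6) = 525.
Step 2. [-5*(((-6*(x^2)) - 3) - 6) = 525] -5·(inner) — divide through by -5, so div: ((-6*(x^2)) - 3) - 6 = -105.
Step 3. [((-6*(x^2)) - 3) - 6 = -105] 6 comes off first (add 6). So sub: (-6*(x^2)) - 3 = -99.
Step 4. [(-6*(x^2)) - 3 = -99] the outer -3 inverts by adding 3. So sub: -6*(x^2) = -96.
Step 5. [-6*(x^2) = -96] -6 out front; divide by -6, so div: x^2 = 16.
Step 6. [x^2 = 16] √ both sides: 16 ≥ 0 gives two branches ⇒ sqrt: x = 4 or -4.

Answer: x ∈ {-4, 4}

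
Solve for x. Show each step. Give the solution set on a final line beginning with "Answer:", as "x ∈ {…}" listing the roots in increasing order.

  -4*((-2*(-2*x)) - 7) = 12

Step 1. [-4*((-2*(-2*x)) - 7) = 12] divide by the outer -4 ⇒ div: (-2*(-2*x)) - 7 = -3.
Step 2. [(-2*(-2*x)) - 7 = -3] the outer -7 inverts by adding 7, so sub: -2*(-2*x) = 4.
Step 3. [-2*(-2*x) = 4] LHS = -2·(…); ÷-2 both sides ⇒ div: -2*x = -2.
Step 4. [-2*x = -2] divide by the outer -2, so div: x = 1.

Answer: x ∈ {1}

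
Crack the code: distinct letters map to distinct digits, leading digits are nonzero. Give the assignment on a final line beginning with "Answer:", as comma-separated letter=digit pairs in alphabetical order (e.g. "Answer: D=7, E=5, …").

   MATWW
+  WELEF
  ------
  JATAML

Step 1. [J] the sum has 6 digits but both addends have 5; that extra leading digit J is the final carry, namely 1. So J=1.
Step 2. [col 1: W + F ≡ L (mod 10)] no forcing yet in column 1 (carry-in 0); L=5 is free and consistent — try it ⇒ L=5.
Step 3. [col 1: W + F ≡ L (mod 10)] W=8 is one option consistent with column 1 (W + F ≡ L (mod 10), carry-in 0) — take it, so W=8.
Step 4. [col 1: W + F ≡ L (mod 10)] column 1: given W=8, L=5, carry-in 0, and digits 1,5,8 already taken and all letters distinct, W+F≡L (mod 10) forces F=7, so F=7.
Step 5. [col 2: W + E ≡ M (mod 10)] several values work for E in column 2 (W + E ≡ M (mod 10), carry-in 1); try E=3. So E=3.
Step 6. [col 2: W + E ≡ M (mod 10)] column 2 reads W+E+carry(1)=M with W=8, E=3; with digits 1,3,5,7,8 already taken and all letters distinct, the only value for M is 2 ⇒ M=2.
Step 7. [col 3: T + L ≡ A (mod 10)] several values work for A in column 3 (T + L ≡ A (mod 10), carry-in 1); try A=0. So A=0.
Step 8. [col 3: T + L ≡ A (mod 10)] from column 3 (L=5, A=0, carry-in 1, digits 0,1,2,3,5,7,8 already taken and all letters distinct): T must equal 4. So T=4.

Answer: A=0, E=3, F=7, J=1, L=5, M=2, T=4, W=8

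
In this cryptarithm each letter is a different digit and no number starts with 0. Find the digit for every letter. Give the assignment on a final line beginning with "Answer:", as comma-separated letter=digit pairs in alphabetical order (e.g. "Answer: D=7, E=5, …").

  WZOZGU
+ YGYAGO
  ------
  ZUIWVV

Step 1. [col 1: U + O ≡ V (mod 10)] no forcing yet in column 1 (carry-in 0); U=7 is free and consistent — try it ⇒ U=7.
Step 2. [col 1: U + O ≡ V (mod 10)] V=5 is one option consistent with column 1 (U + O ≡ V (mod 10), carry-in 0) — take it, so V=5.
Step 3. [col 1: U + O ≡ V (mod 10)] column 1 reads U+O+carry(0)=V with U=7, V=5; with digits 5,7 already taken and all letters distinct, the only value for O is 8, so O=8.
Step 4. [col 2: G + G ≡ V (mod 10)] from column 2 (V=5, carry-in 1, digits 5,7,8 already taken and all letters distinct): G must equal 2. So G=2.
Step 5. [col 3: Z + A ≡ W (mod 10)] column 3 (Z + A ≡ W (mod 10), carry-in 0) doesn't pin Z yet; pick Z=4 and continue. So Z=4.
Step 6. [col 3: Z + A ≡ W (mod 10)] column 3 (Z + A ≡ W (mod 10), carry-in 0) doesn't pin W yet; pick W=3 and continue, so W=3.
Step 7. [col 3: Z + A ≡ W (mod 10)] column 3: given Z=4, W=3, carry-in 0, and digits 2,3,4,5,7,8 already taken and all letters distinct, Z+A≡W (mod 10) forces A=9. So A=9.
Step 8. [col 4: O + Y ≡ I (mod 10)] column 4: given O=8, carry-in 1, and digits 2,3,4,5,7,8,9 already taken and all letters distinct, O+Y≡I (mod 10) forces Y=1, so Y=1.
Step 9. [col 4: O + Y ≡ I (mod 10)] from column 4 (O=8, Y=1, carry-in 1, digits 1,2,3,4,5,7,8,9 already taken and all letters distinct): I must equal 0. So I=0.

Answer: A=9, G=2, I=0, O=8, U=7, V=5, W=3, Y=1, Z=4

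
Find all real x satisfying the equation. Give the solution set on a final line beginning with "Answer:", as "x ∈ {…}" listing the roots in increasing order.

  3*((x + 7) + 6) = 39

Step 1. [3*((x + 7) + 6) = 39] divide by the outer 3. So div: (x + 7) + 6 = 13.
Step 2. [(x + 7) + 6 = 13] peel the +6: subtract 6 from each side, so sub: x + 7 = 7.
Step 3. [x + 7 = 7] the outer +7 inverts by subtracting 7 ⇒ sub: x = 0.

Answer: x ∈ {0}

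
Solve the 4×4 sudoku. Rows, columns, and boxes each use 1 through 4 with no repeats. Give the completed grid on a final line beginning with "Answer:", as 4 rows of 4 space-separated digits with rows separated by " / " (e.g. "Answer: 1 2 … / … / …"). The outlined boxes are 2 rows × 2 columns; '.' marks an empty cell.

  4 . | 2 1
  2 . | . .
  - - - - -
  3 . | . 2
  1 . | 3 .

Step 1. [r4c4∈{4}] r4c4 has the single candidate 4 ⇒ r4c4=4.
Step 2. [r2c2∈{1,3}] across row 2, 1 lands solely at r2c2, so r2c2=1.
Step 3. [r2c3∈{4}] only 4 remains possible at r2c3. So r2c3=4.
Step 4. [r1c2∈{3}] only 3 remains possible at r1c2 ⇒ r1c2=3.
Step 5. [r4c2∈{2}] only 2 remains possible at r4c2 ⇒ r4c2=2.
Step 6. [r3c3∈{1}] r3c3 is down to just 1. So r3c3=1.
Step 7. [r2c4∈{3}] r2c4 has the single candidate 3. So r2c4=3.
Step 8. [r3c2∈{4}] r3c2 is down to just 4 ⇒ r3c2=4.

Answer: 4 3 2 1 / 2 1 4 3 / 3 4 1 2 / 1 2 3 4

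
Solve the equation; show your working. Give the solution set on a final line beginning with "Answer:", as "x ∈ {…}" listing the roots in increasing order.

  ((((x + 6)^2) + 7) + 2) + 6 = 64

Step 1. [((((x + 6)^2) + 7) + 2) + 6 = 64] 6 comes off first (subtract 6) ⇒ sub: (((x + 6)^2) + 7) + 2 = 58.
Step 2. [(((x + 6)^2) + 7) + 2 = 58] subtract 2: x sits inside (… + 2), so sub: ((x + 6)^2) + 7 = 56.
Step 3. [((x + 6)^2) + 7 = 56] 7 comes off first (subtract 7), so sub: (x + 6)^2 = 49.
Step 4. [(x + 6)^2 = 49] √ both sides: 49 ≥ 0 gives two branches ⇒ sqrt: x + 6 = 7 or -7.
Step 5. [x + 6 = 7 or -7] the outer +6 inverts by subtracting 6 ⇒ sub: x = 1 or -13.

Answer: x ∈ {-13, 1}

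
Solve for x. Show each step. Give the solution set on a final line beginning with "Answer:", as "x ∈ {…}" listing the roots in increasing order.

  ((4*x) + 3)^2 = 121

Step 1. [((4*x) + 3)^2 = 121] √ both sides: 121 ≥ 0 gives two branches ⇒ sqrt: (4*x) + 3 = 11 or -11.
Step 2. [(4*x) + 3 = 11 or -11] subtract 3: x sits inside (… + 3) ⇒ sub: 4*x = 8 or -14.
Step 3. [4*x = 8 or -14] leading coefficient 4: divide by 4. So div: x = 2 or -7/2.

Answer: x ∈ {-7/2, 2}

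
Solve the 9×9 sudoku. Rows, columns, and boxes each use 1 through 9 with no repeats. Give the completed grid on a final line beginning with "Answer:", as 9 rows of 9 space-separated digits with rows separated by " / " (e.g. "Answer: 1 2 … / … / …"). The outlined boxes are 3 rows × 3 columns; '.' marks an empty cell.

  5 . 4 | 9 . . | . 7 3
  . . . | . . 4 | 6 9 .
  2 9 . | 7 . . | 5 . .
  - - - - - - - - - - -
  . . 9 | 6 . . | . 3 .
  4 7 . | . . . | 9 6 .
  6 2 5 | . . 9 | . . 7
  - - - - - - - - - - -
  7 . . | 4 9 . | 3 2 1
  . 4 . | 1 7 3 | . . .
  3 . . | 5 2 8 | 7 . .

Step 1. [r8c7∈{8}] r8c7's peers cover all but 8. So r8c7=8.
Step 2. [r5c3∈{1,3,8}] box 4 places 3 nowhere but r5c3 ⇒ r5c3=3.
Step 3. [r3c5∈{1,3,6,8}] across row 3, 3 lands solely at r3c5, so r3c5=3.
Step 4. [r1c5∈{1,6,8}] r1c5 is the only open cell in col 5 admitting 6. So r1c5=6.
Step 5. [r1c2∈{1,8}] row 1 places 8 nowhere but r1c2, so r1c2=8.
Step 6. [r4c2∈{1}] only 1 remains possible at r4c2. So r4c2=1.
Step 7. [r9c2∈{6}] nothing but 6 survives at r9c2, so r9c2=6.
Step 8. [r3c6∈{1}] only 1 remains possible at r3c6, so r3c6=1.
Step 9. [r6c8∈{1,4,8}] across col 8, 1 lands solely at r6c8 ⇒ r6c8=1.
Step 10. [r1c6∈{2}] only 2 remains possible at r1c6, so r1c6=2.
Step 11. [r5c6∈{5}] r5c6 is down to just 5. So r5c6=5.
Step 12. [r4c9∈{2,4,5,8}] 5 has one home in row 4: r4c9, so r4c9=5.
Step 13. [r5c9∈{2,8}] across box 6, 8 lands solely at r5c9 ⇒ r5c9=8.
Step 14. [r6c7∈{4}] only 4 remains possible at r6c7 ⇒ r6c7=4.
Step 15. [r6c5∈{8}] only 8 remains possible at r6c5. So r6c5=8.
Step 16. [r3c9∈{4}] r3c9 has the single candidate 4 ⇒ r3c9=4.
Step 17. [r2c3∈{1,7}] r2c3 is the only open cell in row 2 admitting 7 ⇒ r2c3=7.
Step 18. [r8c1∈{9}] r8c1 is down to just 9 ⇒ r8c1=9.
Step 19. [r2c4∈{8}] only 8 remains possible at r2c4 ⇒ r2c4=8.
Step 20. [r2c5∈{5}] only 5 remains possible at r2c5, so r2c5=5.
Step 21. [r8c8∈{5}] r8c8 has the single candidate 5, so r8c8=5.
Step 22. [r8c3∈{2}] r8c3 has the single candidate 2, so r8c3=2.
Step 23. [r5c5∈{1}] r5c5 is down to just 1, so r5c5=1.
Step 24. [r9c8∈{4}] only 4 remains possible at r9c8. So r9c8=4.
Step 25. [r7c2∈{5}] r7c2 is down to just 5 ⇒ r7c2=5.
Step 26. [r4c7∈{2}] nothing but 2 survives at r4c7, so r4c7=2.
Step 27. [r9c3∈{1}] nothing but 1 survives at r9c3 ⇒ r9c3=1.
Step 28. [r6c4∈{3}] nothing but 3 survives at r6c4, so r6c4=3.
Step 29. [r5c4∈{2}] only 2 remains possible at r5c4, so r5c4=2.
Step 30. [r7c3∈{8}] only 8 remains possible at r7c3 ⇒ r7c3=8.
Step 31. [r1c7∈{1}] r1c7 is down to just 1, so r1c7=1.
Step 32. [r2c9∈{2}] r2c9's peers cover all but 2 ⇒ r2c9=2.
Step 33. [r8c9∈{6}] only 6 remains possible at r8c9. So r8c9=6.
Step 34. [r9c9∈{9}] r9c9 is down to just 9. So r9c9=9.
Step 35. [r7c6∈{6}] nothing but 6 survives at r7c6 ⇒ r7c6=6.
Step 36. [r2c1∈{1}] r2c1 has the single candidate 1 ⇒ r2c1=1.
Step 37. [r3c3∈{6}] only 6 remains possible at r3c3 ⇒ r3c3=6.
Step 38. [r3c8∈{8}] nothing but 8 survives at r3c8 ⇒ r3c8=8.
Step 39. [r4c1∈{8}] r4c1 is down to just 8 ⇒ r4c1=8.
Step 40. [r4c5∈{4}] r4c5 is down to just 4, so r4c5=4.
Step 41. [r4c6∈{7}] r4c6 is down to just 7 ⇒ r4c6=7.
Step 42. [r2c2∈{3}] r2c2 is down to just 3 ⇒ r2c2=3.

Answer: 5 8 4 9 6 2 1 7 3 / 1 3 7 8 5 4 6 9 2 / 2 9 6 7 3 1 5 8 4 / 8 1 9 6 4 7 2 3 5 / 4 7 3 2 1 5 9 6 8 / 6 2 5 3 8 9 4 1 7 / 7 5 8 4 9 6 3 2 1 / 9 4 2 1 7 3 8 5 6 / 3 6 1 5 2 8 7 4 9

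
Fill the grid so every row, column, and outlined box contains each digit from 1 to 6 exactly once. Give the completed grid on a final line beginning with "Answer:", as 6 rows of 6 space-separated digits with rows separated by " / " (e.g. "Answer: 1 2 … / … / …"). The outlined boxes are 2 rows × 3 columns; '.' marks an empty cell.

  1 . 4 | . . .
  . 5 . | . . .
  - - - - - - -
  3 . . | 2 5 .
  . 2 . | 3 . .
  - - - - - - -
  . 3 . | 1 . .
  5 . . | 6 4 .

Step 1. [r5c5∈{2}] nothing but 2 survives at r5c5. So r5c5=2.
Step 2. [r1c2∈{6}] r1c2 has the single candidate 6 ⇒ r1c2=6.
Step 3. [r1c6∈{2,3,5}] r1c6 is the only open cell in row 1 admitting 2 ⇒ r1c6=2.
Step 4. [r5c3∈{6}] nothing but 6 survives at r5c3, so r5c3=6.
Step 5. [r3c6∈{1,4,6}] across row 3, 6 lands solely at r3c6. So r3c6=6.
Step 6. [r3c3∈{1}] nothing but 1 survives at r3c3. So r3c3=1.
Step 7. [r2c3∈{2,3}] r2c3 is the only open cell in col 3 admitting 3. So r2c3=3.
Step 8. [r4c6∈{1,4}] r4c6 is the only open cell in box 4 admitting 4, so r4c6=4.
Step 9. [r2c6∈{1}] r2c6 is down to just 1, so r2c6=1.
Step 10. [r4c3∈{5}] r4c3 has the single candidate 5, so r4c3=5.
Step 11. [r5c1∈{4}] r5c1 has the single candidate 4. So r5c1=4.
Step 12. [r5c6∈{5}] r5c6's peers cover all but 5. So r5c6=5.
Step 13. [r4c1∈{6}] r4c1's peers cover all but 6, so r4c1=6.
Step 14. [r6c6∈{3}] only 3 remains possible at r6c6, so r6c6=3.
Step 15. [r3c2∈{4}] only 4 remains possible at r3c2 ⇒ r3c2=4.
Step 16. [r6c3∈{2}] only 2 remains possible at r6c3 ⇒ r6c3=2.
Step 17. [r6c2∈{1}] nothing but 1 survives at r6c2 ⇒ r6c2=1.
Step 18. [r4c5∈{1}] r4c5 is down to just 1, so r4c5=1.
Step 19. [r1c4∈{5}] r1c4 has the single candidate 5 ⇒ r1c4=5.
Step 20. [r1c5∈{3}] r1c5 is down to just 3. So r1c5=3.
Step 21. [r2c1∈{2}] only 2 remains possible at r2c1, so r2c1=2.
Step 22. [r2c5∈{6}] r2c5 has the single candidate 6, so r2c5=6.
Step 23. [r2c4∈{4}] r2c4 is down to just 4, so r2c4=4.

Answer: 1 6 4 5 3 2 / 2 5 3 4 6 1 / 3 4 1 2 5 6 / 6 2 5 3 1 4 / 4 3 6 1 2 5 / 5 1 2 6 4 3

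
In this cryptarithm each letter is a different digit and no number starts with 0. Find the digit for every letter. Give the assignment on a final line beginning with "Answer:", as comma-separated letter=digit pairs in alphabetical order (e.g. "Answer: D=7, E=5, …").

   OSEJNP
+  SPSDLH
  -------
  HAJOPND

Step 1. [col 1: P + H ≡ D (mod 10)] no forcing yet in column 1 (carry-in 0); H=1 is free and consistent — try it, so H=1.
Step 2. [col 1: P + H ≡ D (mod 10)] several values work for D in column 1 (P + H ≡ D (mod 10), carry-in 0); try D=6. So D=6.
Step 3. [col 1: P + H ≡ D (mod 10)] column 1 reads P+H+carry(0)=D with H=1, D=6; with digits 1,6 already taken and all letters distinct, the only value for P is 5 ⇒ P=5.
Step 4. [col 2: N + L ≡ N (mod 10)] from column 2 (nothing yet, carry-in 0, digits 1,5,6 already taken and all letters distinct): L must equal 0, so L=0.
Step 5. [col 2: N + L ≡ N (mod 10)] column 2 (N + L ≡ N (mod 10), carry-in 0) doesn't pin N yet; pick N=7 and continue ⇒ N=7.
Step 6. [col 3: J + D ≡ P (mod 10)] in column 3 we have J+D≡P with carry-in 0; given D=6, P=5 and digits 0,1,5,6,7 already taken and all letters distinct, that pins J to 9 ⇒ J=9.
Step 7. [col 4: E + S ≡ O (mod 10)] E=3 is one option consistent with column 4 (E + S ≡ O (mod 10), carry-in 1) — take it ⇒ E=3.
Step 8. [col 4: E + S ≡ O (mod 10)] column 4 (E + S ≡ O (mod 10), carry-in 1) doesn't pin O yet; pick O=8 and continue ⇒ O=8.
Step 9. [col 4: E + S ≡ O (mod 10)] from column 4 (E=3, O=8, carry-in 1, digits 0,1,3,5,6,7,8,9 already taken and all letters distinct): S must equal 4. So S=4.
Step 10. [col 6: O + S ≡ A (mod 10)] in column 6 we have O+S≡A with carry-in 0; given O=8, S=4 and digits 0,1,3,4,5,6,7,8,9 already taken and all letters distinct, that pins A to 2, so A=2.

Answer: A=2, D=6, E=3, H=1, J=9, L=0, N=7, O=8, P=5, S=4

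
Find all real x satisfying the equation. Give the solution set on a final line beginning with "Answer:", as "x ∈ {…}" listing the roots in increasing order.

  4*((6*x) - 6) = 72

Step 1. [4*((6*x) - 6) = 72] LHS = 4·(…); ÷4 both sides, so div: (6*x) - 6 = 18.
Step 2. [(6*x) - 6 = 18] add 6: x sits inside (… - 6) ⇒ sub: 6*x = 24.
Step 3. [6*x = 24] 6 out front; divide by 6, so div: x = 4.

Answer: x ∈ {4}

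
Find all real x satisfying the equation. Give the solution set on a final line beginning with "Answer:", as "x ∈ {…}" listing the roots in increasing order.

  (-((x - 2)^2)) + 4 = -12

Step 1. [(-((x - 2)^2)) + 4 = -12] peel the +4: subtract 4 from each side ⇒ sub: -((x - 2)^2) = -16.
Step 2. [-((x - 2)^2) = -16] LHS negated; negate both sides. So neg: (x - 2)^2 = 16.
Step 3. [(x - 2)^2 = 16] LHS squared, RHS 16 ≥ 0: apply √ (±) ⇒ sqrt: x - 2 = 4 or -4.
Step 4. [x - 2 = 4 or -4] add 2: x sits inside (… - 2), so sub: x = 6 or -2.

Answer: x ∈ {-2, 6}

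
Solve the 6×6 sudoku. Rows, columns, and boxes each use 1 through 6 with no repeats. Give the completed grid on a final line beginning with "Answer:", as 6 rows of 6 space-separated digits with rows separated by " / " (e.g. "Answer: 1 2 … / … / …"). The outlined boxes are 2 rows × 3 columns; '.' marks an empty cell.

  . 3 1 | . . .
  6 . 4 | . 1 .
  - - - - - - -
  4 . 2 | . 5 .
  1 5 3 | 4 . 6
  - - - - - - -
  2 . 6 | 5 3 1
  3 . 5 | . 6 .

Step 1. [r6c4∈{2}] r6c4's peers cover all but 2. So r6c4=2.
Step 2. [r2c6∈{2,3,5}] row 2 places 5 nowhere but r2c6 ⇒ r2c6=5.
Step 3. [r1c5∈{2,4}] 4 has one home in col 5: r1c5 ⇒ r1c5=4.
Step 4. [r2c4∈{3}] r2c4 has the single candidate 3 ⇒ r2c4=3.
Step 5. [r6c2∈{1,4}] across row 6, 1 lands solely at r6c2. So r6c2=1.
Step 6. [r3c4∈{1}] nothing but 1 survives at r3c4 ⇒ r3c4=1.
Step 7. [r6c6∈{4}] only 4 remains possible at r6c6, so r6c6=4.
Step 8. [r4c5∈{2}] r4c5 has the single candidate 2 ⇒ r4c5=2.
Step 9. [r1c4∈{6}] nothing but 6 survives at r1c4 ⇒ r1c4=6.
Step 10. [r5c2∈{4}] r5c2 has the single candidate 4, so r5c2=4.
Step 11. [r1c1∈{5}] nothing but 5 survives at r1c1 ⇒ r1c1=5.
Step 12. [r3c2∈{6}] r3c2's peers cover all but 6, so r3c2=6.
Step 13. [r2c2∈{2}] only 2 remains possible at r2c2 ⇒ r2c2=2.
Step 14. [r3c6∈{3}] r3c6's peers cover all but 3, so r3c6=3.
Step 15. [r1c6∈{2}] nothing but 2 survives at r1c6. So r1c6=2.

Answer: 5 3 1 6 4 2 / 6 2 4 3 1 5 / 4 6 2 1 5 3 / 1 5 3 4 2 6 / 2 4 6 5 3 1 / 3 1 5 2 6 4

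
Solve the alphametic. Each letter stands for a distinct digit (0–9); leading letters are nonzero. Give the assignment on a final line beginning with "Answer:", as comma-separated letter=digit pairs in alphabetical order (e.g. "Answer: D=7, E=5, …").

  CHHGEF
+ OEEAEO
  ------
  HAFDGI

Step 1. [col 1: F + O ≡ I (mod 10)] several values work for I in column 1 (F + O ≡ I (mod 10), carry-in 0); try I=0, so I=0.
Step 2. [col 1: F + O ≡ I (mod 10)] no forcing yet in column 1 (carry-in 0); F=8 is free and consistent — try it, so F=8.
Step 3. [col 1: F + O ≡ I (mod 10)] in column 1 we have F+O≡I with carry-in 0; given F=8, I=0 and digits 0,8 already taken and all letters distinct, that pins O to 2, so O=2.
Step 4. [col 2: E + E ≡ G (mod 10)] several values work for G in column 2 (E + E ≡ G (mod 10), carry-in 1); try G=9, so G=9.
Step 5. [col 2: E + E ≡ G (mod 10)] column 2: given G=9, carry-in 1, and digits 0,2,8,9 already taken and all letters distinct, E+E≡G (mod 10) forces E=4. So E=4.
Step 6. [col 3: G + A ≡ D (mod 10)] column 3 (G + A ≡ D (mod 10), carry-in 0) doesn't pin A yet; pick A=7 and continue. So A=7.
Step 7. [col 3: G + A ≡ D (mod 10)] column 3: given G=9, A=7, carry-in 0, and digits 0,2,4,7,8,9 already taken and all letters distinct, G+A≡D (mod 10) forces D=6 ⇒ D=6.
Step 8. [col 4: H + E ≡ F (mod 10)] from column 4 (E=4, F=8, carry-in 1, digits 0,2,4,6,7,8,9 already taken and all letters distinct): H must equal 3, so H=3.
Step 9. [col 6: C + O ≡ H (mod 10)] column 6: given O=2, H=3, carry-in 0, and digits 0,2,3,4,6,7,8,9 already taken and all letters distinct, C+O≡H (mod 10) forces C=1, so C=1.

Answer: A=7, C=1, D=6, E=4, F=8, G=9, H=3, I=0, O=2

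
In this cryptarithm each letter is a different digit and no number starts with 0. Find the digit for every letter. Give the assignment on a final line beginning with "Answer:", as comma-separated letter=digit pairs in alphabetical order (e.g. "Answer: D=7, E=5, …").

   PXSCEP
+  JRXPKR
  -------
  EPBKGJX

Step 1. [col 1: P + R ≡ X (mod 10)] column 1 (P + R ≡ X (mod 10), carry-in 0) doesn't pin R yet; pick R=6 and continue, so R=6.
Step 2. [col 1: P + R ≡ X (mod 10)] several values work for X in column 1 (P + R ≡ X (mod 10), carry-in 0); try X=4. So X=4.
Step 3. [E] E is the leading digit of a 7-digit sum of two 6-digit numbers; the final carry is exactly 1 ⇒ E=1.
Step 4. [col 1: P + R ≡ X (mod 10)] column 1: given R=6, X=4, carry-in 0, and digits 1,4,6 already taken and all letters distinct, P+R≡X (mod 10) forces P=8, so P=8.
Step 5. [col 2: E + K ≡ J (mod 10)] J=9 is one option consistent with column 2 (E + K ≡ J (mod 10), carry-in 1) — take it ⇒ J=9.
Step 6. [col 2: E + K ≡ J (mod 10)] from column 2 (E=1, J=9, carry-in 1, digits 1,4,6,8,9 already taken and all letters distinct): K must equal 7. So K=7.
Step 7. [col 3: C + P ≡ G (mod 10)] C=5 is one option consistent with column 3 (C + P ≡ G (mod 10), carry-in 0) — take it ⇒ C=5.
Step 8. [col 3: C + P ≡ G (mod 10)] column 3 reads C+P+carry(0)=G with C=5, P=8; with digits 1,4,5,6,7,8,9 already taken and all letters distinct, the only value for G is 3 ⇒ G=3.
Step 9. [col 4: S + X ≡ K (mod 10)] column 4: given X=4, K=7, carry-in 1, and digits 1,3,4,5,6,7,8,9 already taken and all letters distinct, S+X≡K (mod 10) forces S=2. So S=2.
Step 10. [col 5: X + R ≡ B (mod 10)] column 5: given X=4, R=6, carry-in 0, and digits 1,2,3,4,5,6,7,8,9 already taken and all letters distinct, X+R≡B (mod 10) forces B=0, so B=0.

Answer: B=0, C=5, E=1, G=3, J=9, K=7, P=8, R=6, S=2, X=4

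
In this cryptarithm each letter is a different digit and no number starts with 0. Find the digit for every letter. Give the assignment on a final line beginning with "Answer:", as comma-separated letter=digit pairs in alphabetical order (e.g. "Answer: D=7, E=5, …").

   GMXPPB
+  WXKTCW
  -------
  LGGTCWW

Step 1. [L] adding two 6-digit numbers gives at most 6+1 digits, and here it does — L is that final carry and must be 1. So L=1.
Step 2. [col 1: B + W ≡ W (mod 10)] column 1: given nothing yet, carry-in 0, and digits 1 already taken and all letters distinct, B+W≡W (mod 10) forces B=0 ⇒ B=0.
Step 3. [col 1: B + W ≡ W (mod 10)] column 1 (B + W ≡ W (mod 10), carry-in 0) doesn't pin W yet; pick W=9 and continue. So W=9.
Step 4. [col 2: P + C ≡ W (mod 10)] no forcing yet in column 2 (carry-in 0); C=2 is free and consistent — try it. So C=2.
Step 5. [col 2: P + C ≡ W (mod 10)] column 2 reads P+C+carry(0)=W with C=2, W=9; with digits 0,1,2,9 already taken and all letters distinct, the only value for P is 7. So P=7.
Step 6. [col 3: P + T ≡ C (mod 10)] from column 3 (P=7, C=2, carry-in 0, digits 0,1,2,7,9 already taken and all letters distinct): T must equal 5 ⇒ T=5.
Step 7. [col 4: X + K ≡ T (mod 10)] K=6 is one option consistent with column 4 (X + K ≡ T (mod 10), carry-in 1) — take it ⇒ K=6.
Step 8. [col 4: X + K ≡ T (mod 10)] column 4: given K=6, T=5, carry-in 1, and digits 0,1,2,5,6,7,9 already taken and all letters distinct, X+K≡T (mod 10) forces X=8. So X=8.
Step 9. [col 5: M + X ≡ G (mod 10)] in column 5 we have M+X≡G with carry-in 1; given X=8 and digits 0,1,2,5,6,7,8,9 already taken and all letters distinct, that pins M to 4, so M=4.
Step 10. [col 5: M + X ≡ G (mod 10)] from column 5 (M=4, X=8, carry-in 1, digits 0,1,2,4,5,6,7,8,9 already taken and all letters distinct): G must equal 3 ⇒ G=3.

Answer: B=0, C=2, G=3, K=6, L=1, M=4, P=7, T=5, W=9, X=8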